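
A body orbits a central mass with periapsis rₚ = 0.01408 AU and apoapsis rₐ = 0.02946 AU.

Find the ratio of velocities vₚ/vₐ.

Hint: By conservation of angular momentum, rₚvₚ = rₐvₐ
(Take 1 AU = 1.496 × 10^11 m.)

Convert to SI: rₚ = 0.01408 AU = 2.10637e+09 m; rₐ = 0.02946 AU = 4.40722e+09 m.
Conservation of angular momentum gives rₚvₚ = rₐvₐ, so vₚ/vₐ = rₐ/rₚ.
vₚ/vₐ = 4.40722e+09 / 2.10637e+09 ≈ 2.092.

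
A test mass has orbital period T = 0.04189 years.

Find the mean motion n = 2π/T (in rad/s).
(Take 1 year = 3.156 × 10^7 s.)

Convert to SI: T = 0.04189 years = 1.32205e+06 s.
n = 2π / T.
n = 2π / 1.32205e+06 s ≈ 4.753e-06 rad/s.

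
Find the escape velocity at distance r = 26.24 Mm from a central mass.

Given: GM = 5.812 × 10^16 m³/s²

Convert to SI: r = 26.24 Mm = 2.624e+07 m.
Escape velocity comes from setting total energy to zero: ½v² − GM/r = 0 ⇒ v_esc = √(2GM / r).
v_esc = √(2 · 5.812e+16 / 2.624e+07) m/s ≈ 6.656e+04 m/s = 66.56 km/s.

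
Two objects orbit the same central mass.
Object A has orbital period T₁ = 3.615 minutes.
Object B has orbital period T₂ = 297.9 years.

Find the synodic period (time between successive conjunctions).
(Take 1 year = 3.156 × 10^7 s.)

Convert to SI: T₁ = 3.615 minutes = 216.9 s; T₂ = 297.9 years = 9.40172e+09 s.
T_syn = |T₁ · T₂ / (T₁ − T₂)|.
T_syn = |216.9 · 9.40172e+09 / (216.9 − 9.40172e+09)| s ≈ 216.9 s = 3.615 minutes.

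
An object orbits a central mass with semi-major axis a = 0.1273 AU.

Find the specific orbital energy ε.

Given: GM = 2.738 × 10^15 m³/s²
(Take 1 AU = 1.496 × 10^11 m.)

Convert to SI: a = 0.1273 AU = 1.90441e+10 m.
ε = −GM / (2a).
ε = −2.738e+15 / (2 · 1.90441e+10) J/kg ≈ -7.189e+04 J/kg = -71.89 kJ/kg.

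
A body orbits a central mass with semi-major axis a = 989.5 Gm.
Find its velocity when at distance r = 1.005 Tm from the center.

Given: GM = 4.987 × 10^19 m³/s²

Convert to SI: a = 989.5 Gm = 9.895e+11 m; r = 1.005 Tm = 1.005e+12 m.
Vis-viva: v = √(GM · (2/r − 1/a)).
2/r − 1/a = 2/1.005e+12 − 1/9.895e+11 = 9.79438e-13 m⁻¹.
v = √(4.987e+19 · 9.79438e-13) m/s ≈ 6989 m/s = 6.989 km/s.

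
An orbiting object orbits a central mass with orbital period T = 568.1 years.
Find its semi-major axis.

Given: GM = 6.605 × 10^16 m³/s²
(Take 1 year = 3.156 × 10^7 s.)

Convert to SI: T = 568.1 years = 1.79292e+10 s.
Invert Kepler's third law: a = (GM · T² / (4π²))^(1/3).
Substituting T = 1.79292e+10 s and GM = 6.605e+16 m³/s²:
a = (6.605e+16 · (1.79292e+10)² / (4π²))^(1/3) m
a ≈ 8.132e+11 m = 813.2 Gm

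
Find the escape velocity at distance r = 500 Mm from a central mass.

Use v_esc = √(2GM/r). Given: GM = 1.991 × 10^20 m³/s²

Convert to SI: r = 500 Mm = 5e+08 m.
Escape velocity comes from setting total energy to zero: ½v² − GM/r = 0 ⇒ v_esc = √(2GM / r).
v_esc = √(2 · 1.991e+20 / 5e+08) m/s ≈ 8.924e+05 m/s = 892.4 km/s.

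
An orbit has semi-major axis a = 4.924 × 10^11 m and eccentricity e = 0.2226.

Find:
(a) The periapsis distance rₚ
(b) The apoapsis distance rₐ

(a) rₚ = a(1 − e) = 4.924e+11 · (1 − 0.2226) = 4.924e+11 · 0.7774 ≈ 3.828e+11 m = 3.828 × 10^11 m.
(b) rₐ = a(1 + e) = 4.924e+11 · (1 + 0.2226) = 4.924e+11 · 1.2226 ≈ 6.02e+11 m = 6.02 × 10^11 m.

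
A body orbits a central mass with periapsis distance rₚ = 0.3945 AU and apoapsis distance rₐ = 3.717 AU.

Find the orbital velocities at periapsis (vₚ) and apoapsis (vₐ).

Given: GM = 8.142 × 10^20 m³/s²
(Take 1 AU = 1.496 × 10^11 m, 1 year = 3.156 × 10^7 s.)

Convert to SI: rₚ = 0.3945 AU = 5.90172e+10 m; rₐ = 3.717 AU = 5.56063e+11 m.
Use the vis-viva equation v² = GM(2/r − 1/a) with a = (rₚ + rₐ)/2 = (5.90172e+10 + 5.56063e+11)/2 = 3.0754e+11 m.
vₚ = √(GM · (2/rₚ − 1/a)) = √(8.142e+20 · (2/5.90172e+10 − 1/3.0754e+11)) m/s ≈ 1.579e+05 m/s = 33.32 AU/year.
vₐ = √(GM · (2/rₐ − 1/a)) = √(8.142e+20 · (2/5.56063e+11 − 1/3.0754e+11)) m/s ≈ 1.676e+04 m/s = 3.536 AU/year.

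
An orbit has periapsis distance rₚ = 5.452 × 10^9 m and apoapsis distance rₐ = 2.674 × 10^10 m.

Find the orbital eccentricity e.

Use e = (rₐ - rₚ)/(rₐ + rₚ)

e = (rₐ − rₚ) / (rₐ + rₚ).
e = (2.674e+10 − 5.452e+09) / (2.674e+10 + 5.452e+09) = 2.1288e+10 / 3.2192e+10 ≈ 0.6613.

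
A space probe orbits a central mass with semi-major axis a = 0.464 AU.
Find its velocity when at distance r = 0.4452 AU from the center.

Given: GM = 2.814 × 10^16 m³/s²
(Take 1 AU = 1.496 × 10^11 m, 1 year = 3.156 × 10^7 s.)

Convert to SI: a = 0.464 AU = 6.94144e+10 m; r = 0.4452 AU = 6.66019e+10 m.
Vis-viva: v = √(GM · (2/r − 1/a)).
2/r − 1/a = 2/6.66019e+10 − 1/6.94144e+10 = 1.56229e-11 m⁻¹.
v = √(2.814e+16 · 1.56229e-11) m/s ≈ 663 m/s = 0.1399 AU/year.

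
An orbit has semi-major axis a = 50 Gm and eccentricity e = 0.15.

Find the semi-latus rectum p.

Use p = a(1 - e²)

Convert to SI: a = 50 Gm = 5e+10 m.
p = a (1 − e²).
p = 5e+10 · (1 − (0.15)²) = 5e+10 · 0.9775 ≈ 4.888e+10 m = 48.88 Gm.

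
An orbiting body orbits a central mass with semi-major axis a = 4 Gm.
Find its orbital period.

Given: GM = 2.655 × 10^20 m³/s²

Convert to SI: a = 4 Gm = 4e+09 m.
Kepler's third law: T = 2π √(a³ / GM).
Substituting a = 4e+09 m and GM = 2.655e+20 m³/s²:
T = 2π √((4e+09)³ / 2.655e+20) s
T ≈ 9.755e+04 s = 1.129 days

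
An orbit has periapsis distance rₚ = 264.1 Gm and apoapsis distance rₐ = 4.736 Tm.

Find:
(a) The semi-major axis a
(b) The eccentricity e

Convert to SI: rₚ = 264.1 Gm = 2.641e+11 m; rₐ = 4.736 Tm = 4.736e+12 m.
(a) a = (rₚ + rₐ) / 2 = (2.641e+11 + 4.736e+12) / 2 ≈ 2.5e+12 m = 2.5 Tm.
(b) e = (rₐ − rₚ) / (rₐ + rₚ) = (4.736e+12 − 2.641e+11) / (4.736e+12 + 2.641e+11) ≈ 0.8944.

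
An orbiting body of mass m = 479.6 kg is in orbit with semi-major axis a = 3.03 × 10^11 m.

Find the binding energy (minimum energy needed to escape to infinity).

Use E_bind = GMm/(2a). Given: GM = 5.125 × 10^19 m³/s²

Total orbital energy is E = −GMm/(2a); binding energy is E_bind = −E = GMm/(2a).
E_bind = 5.125e+19 · 479.6 / (2 · 3.03e+11) J ≈ 4.056e+10 J = 40.56 GJ.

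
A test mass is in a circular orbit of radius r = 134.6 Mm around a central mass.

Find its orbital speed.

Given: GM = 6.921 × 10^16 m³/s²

Convert to SI: r = 134.6 Mm = 1.346e+08 m.
For a circular orbit, gravity supplies the centripetal force, so v = √(GM / r).
v = √(6.921e+16 / 1.346e+08) m/s ≈ 2.268e+04 m/s = 22.68 km/s.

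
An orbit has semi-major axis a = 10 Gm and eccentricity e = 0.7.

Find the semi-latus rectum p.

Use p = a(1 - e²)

Convert to SI: a = 10 Gm = 1e+10 m.
p = a (1 − e²).
p = 1e+10 · (1 − (0.7)²) = 1e+10 · 0.51 ≈ 5.1e+09 m = 5.1 Gm.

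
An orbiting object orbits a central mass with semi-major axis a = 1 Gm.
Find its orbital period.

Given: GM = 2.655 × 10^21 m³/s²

Convert to SI: a = 1 Gm = 1e+09 m.
Kepler's third law: T = 2π √(a³ / GM).
Substituting a = 1e+09 m and GM = 2.655e+21 m³/s²:
T = 2π √((1e+09)³ / 2.655e+21) s
T ≈ 3856 s = 1.071 hours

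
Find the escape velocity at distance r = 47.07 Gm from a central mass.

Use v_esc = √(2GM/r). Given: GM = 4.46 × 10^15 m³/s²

Convert to SI: r = 47.07 Gm = 4.707e+10 m.
Escape velocity comes from setting total energy to zero: ½v² − GM/r = 0 ⇒ v_esc = √(2GM / r).
v_esc = √(2 · 4.46e+15 / 4.707e+10) m/s ≈ 435.3 m/s = 435.3 m/s.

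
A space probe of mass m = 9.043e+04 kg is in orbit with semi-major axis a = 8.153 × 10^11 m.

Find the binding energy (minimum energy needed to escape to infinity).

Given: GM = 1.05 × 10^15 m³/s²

Total orbital energy is E = −GMm/(2a); binding energy is E_bind = −E = GMm/(2a).
E_bind = 1.05e+15 · 9.043e+04 / (2 · 8.153e+11) J ≈ 5.823e+07 J = 58.23 MJ.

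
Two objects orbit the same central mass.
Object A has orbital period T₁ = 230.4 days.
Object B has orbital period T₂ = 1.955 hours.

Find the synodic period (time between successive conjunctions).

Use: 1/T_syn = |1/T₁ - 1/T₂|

Convert to SI: T₁ = 230.4 days = 1.99066e+07 s; T₂ = 1.955 hours = 7038 s.
T_syn = |T₁ · T₂ / (T₁ − T₂)|.
T_syn = |1.99066e+07 · 7038 / (1.99066e+07 − 7038)| s ≈ 7040 s = 1.956 hours.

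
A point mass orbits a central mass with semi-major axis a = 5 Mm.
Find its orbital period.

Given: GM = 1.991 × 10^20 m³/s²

Convert to SI: a = 5 Mm = 5e+06 m.
Kepler's third law: T = 2π √(a³ / GM).
Substituting a = 5e+06 m and GM = 1.991e+20 m³/s²:
T = 2π √((5e+06)³ / 1.991e+20) s
T ≈ 4.979 s = 4.979 seconds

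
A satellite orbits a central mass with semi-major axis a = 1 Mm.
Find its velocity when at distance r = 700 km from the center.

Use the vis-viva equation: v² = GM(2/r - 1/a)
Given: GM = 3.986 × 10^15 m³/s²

Convert to SI: a = 1 Mm = 1e+06 m; r = 700 km = 700000 m.
Vis-viva: v = √(GM · (2/r − 1/a)).
2/r − 1/a = 2/700000 − 1/1e+06 = 1.85714e-06 m⁻¹.
v = √(3.986e+15 · 1.85714e-06) m/s ≈ 8.604e+04 m/s = 86.04 km/s.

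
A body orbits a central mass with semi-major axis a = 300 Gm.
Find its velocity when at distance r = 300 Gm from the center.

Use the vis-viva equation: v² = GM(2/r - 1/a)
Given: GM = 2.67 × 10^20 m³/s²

Convert to SI: a = 300 Gm = 3e+11 m; r = 300 Gm = 3e+11 m.
Vis-viva: v = √(GM · (2/r − 1/a)).
2/r − 1/a = 2/3e+11 − 1/3e+11 = 3.33333e-12 m⁻¹.
v = √(2.67e+20 · 3.33333e-12) m/s ≈ 2.983e+04 m/s = 29.83 km/s.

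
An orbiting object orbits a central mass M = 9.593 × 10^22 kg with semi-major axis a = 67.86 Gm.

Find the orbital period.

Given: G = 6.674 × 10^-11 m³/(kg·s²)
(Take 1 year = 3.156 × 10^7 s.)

Convert to SI: a = 67.86 Gm = 6.786e+10 m.
GM = G · M = 6.674e-11 · 9.593e+22 = 6.40237e+12 m³/s².
Kepler's third law: T = 2π √(a³ / GM).
Substituting a = 6.786e+10 m and GM = 6.40237e+12 m³/s²:
T = 2π √((6.786e+10)³ / 6.40237e+12) s
T ≈ 4.39e+10 s = 1391 years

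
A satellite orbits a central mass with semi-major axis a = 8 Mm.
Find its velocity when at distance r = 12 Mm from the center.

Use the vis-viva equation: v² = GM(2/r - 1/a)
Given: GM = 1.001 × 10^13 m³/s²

Convert to SI: a = 8 Mm = 8e+06 m; r = 12 Mm = 1.2e+07 m.
Vis-viva: v = √(GM · (2/r − 1/a)).
2/r − 1/a = 2/1.2e+07 − 1/8e+06 = 4.16667e-08 m⁻¹.
v = √(1.001e+13 · 4.16667e-08) m/s ≈ 645.8 m/s = 645.8 m/s.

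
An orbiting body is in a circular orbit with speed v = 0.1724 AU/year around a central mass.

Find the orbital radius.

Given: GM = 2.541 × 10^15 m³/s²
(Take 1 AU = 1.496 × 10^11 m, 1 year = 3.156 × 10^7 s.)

Convert to SI: v = 0.1724 AU/year = 817.207 m/s.
For a circular orbit, v² = GM / r, so r = GM / v².
r = 2.541e+15 / (817.207)² m ≈ 3.805e+09 m = 0.02543 AU.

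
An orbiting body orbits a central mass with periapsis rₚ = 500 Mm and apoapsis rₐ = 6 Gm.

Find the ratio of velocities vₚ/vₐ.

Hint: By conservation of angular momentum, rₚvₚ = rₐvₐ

Convert to SI: rₚ = 500 Mm = 5e+08 m; rₐ = 6 Gm = 6e+09 m.
Conservation of angular momentum gives rₚvₚ = rₐvₐ, so vₚ/vₐ = rₐ/rₚ.
vₚ/vₐ = 6e+09 / 5e+08 ≈ 12.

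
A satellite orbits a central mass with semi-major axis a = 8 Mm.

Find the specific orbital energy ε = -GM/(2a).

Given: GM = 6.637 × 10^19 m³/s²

Convert to SI: a = 8 Mm = 8e+06 m.
ε = −GM / (2a).
ε = −6.637e+19 / (2 · 8e+06) J/kg ≈ -4.148e+12 J/kg = -4148 GJ/kg.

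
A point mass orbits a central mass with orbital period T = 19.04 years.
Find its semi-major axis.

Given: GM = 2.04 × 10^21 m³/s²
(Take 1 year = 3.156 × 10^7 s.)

Convert to SI: T = 19.04 years = 6.00902e+08 s.
Invert Kepler's third law: a = (GM · T² / (4π²))^(1/3).
Substituting T = 6.00902e+08 s and GM = 2.04e+21 m³/s²:
a = (2.04e+21 · (6.00902e+08)² / (4π²))^(1/3) m
a ≈ 2.652e+12 m = 2.652 Tm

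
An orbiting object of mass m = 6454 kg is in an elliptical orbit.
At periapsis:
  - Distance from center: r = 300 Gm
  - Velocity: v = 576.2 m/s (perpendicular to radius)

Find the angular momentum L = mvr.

Convert to SI: r = 300 Gm = 3e+11 m.
Since v is perpendicular to r, L = m · v · r.
L = 6454 · 576.2 · 3e+11 kg·m²/s ≈ 1.116e+18 kg·m²/s.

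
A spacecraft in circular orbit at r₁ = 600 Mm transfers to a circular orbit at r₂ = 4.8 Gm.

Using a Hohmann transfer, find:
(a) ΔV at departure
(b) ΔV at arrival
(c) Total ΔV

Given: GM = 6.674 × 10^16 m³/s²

Convert to SI: r₁ = 600 Mm = 6e+08 m; r₂ = 4.8 Gm = 4.8e+09 m.
Transfer semi-major axis: a_t = (r₁ + r₂)/2 = (6e+08 + 4.8e+09)/2 = 2.7e+09 m.
Circular speeds: v₁ = √(GM/r₁) = 10546.7 m/s, v₂ = √(GM/r₂) = 3728.83 m/s.
Transfer speeds (vis-viva v² = GM(2/r − 1/a_t)): v₁ᵗ = 14062.3 m/s, v₂ᵗ = 1757.79 m/s.
(a) ΔV₁ = |v₁ᵗ − v₁| ≈ 3516 m/s = 3.516 km/s.
(b) ΔV₂ = |v₂ − v₂ᵗ| ≈ 1971 m/s = 1.971 km/s.
(c) ΔV_total = ΔV₁ + ΔV₂ ≈ 5487 m/s = 5.487 km/s.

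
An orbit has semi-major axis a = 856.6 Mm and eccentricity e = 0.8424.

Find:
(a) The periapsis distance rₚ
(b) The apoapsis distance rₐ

Convert to SI: a = 856.6 Mm = 8.566e+08 m.
(a) rₚ = a(1 − e) = 8.566e+08 · (1 − 0.8424) = 8.566e+08 · 0.1576 ≈ 1.35e+08 m = 135 Mm.
(b) rₐ = a(1 + e) = 8.566e+08 · (1 + 0.8424) = 8.566e+08 · 1.8424 ≈ 1.578e+09 m = 1.578 Gm.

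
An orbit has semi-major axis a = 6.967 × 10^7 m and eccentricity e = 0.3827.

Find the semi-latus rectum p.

p = a (1 − e²).
p = 6.967e+07 · (1 − (0.3827)²) = 6.967e+07 · 0.853541 ≈ 5.947e+07 m = 5.947 × 10^7 m.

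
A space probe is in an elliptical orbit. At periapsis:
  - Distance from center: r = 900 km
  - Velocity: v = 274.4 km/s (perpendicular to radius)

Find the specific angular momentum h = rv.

Convert to SI: r = 900 km = 900000 m; v = 274.4 km/s = 274400 m/s.
With v perpendicular to r, h = r · v.
h = 900000 · 274400 m²/s ≈ 2.47e+11 m²/s.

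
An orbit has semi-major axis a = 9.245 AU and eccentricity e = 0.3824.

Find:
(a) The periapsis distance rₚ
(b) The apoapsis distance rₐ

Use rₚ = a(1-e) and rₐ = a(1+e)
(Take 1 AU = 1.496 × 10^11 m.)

Convert to SI: a = 9.245 AU = 1.38305e+12 m.
(a) rₚ = a(1 − e) = 1.38305e+12 · (1 − 0.3824) = 1.38305e+12 · 0.6176 ≈ 8.542e+11 m = 5.71 AU.
(b) rₐ = a(1 + e) = 1.38305e+12 · (1 + 0.3824) = 1.38305e+12 · 1.3824 ≈ 1.912e+12 m = 12.78 AU.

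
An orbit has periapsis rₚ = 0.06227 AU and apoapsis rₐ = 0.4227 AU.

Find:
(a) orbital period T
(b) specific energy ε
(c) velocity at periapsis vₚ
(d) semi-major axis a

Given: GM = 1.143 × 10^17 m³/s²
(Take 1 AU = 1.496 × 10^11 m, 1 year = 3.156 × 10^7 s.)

Convert to SI: rₚ = 0.06227 AU = 9.31559e+09 m; rₐ = 0.4227 AU = 6.32359e+10 m.
(a) With a = (rₚ + rₐ)/2 = 3.62758e+10 m, T = 2π √(a³/GM) = 2π √((3.62758e+10)³/1.143e+17) s ≈ 1.284e+08 s
(b) With a = (rₚ + rₐ)/2 = 3.62758e+10 m, ε = −GM/(2a) = −1.143e+17/(2 · 3.62758e+10) J/kg ≈ -1.575e+06 J/kg
(c) With a = (rₚ + rₐ)/2 = 3.62758e+10 m, vₚ = √(GM (2/rₚ − 1/a)) = √(1.143e+17 · (2/9.31559e+09 − 1/3.62758e+10)) m/s ≈ 4625 m/s
(d) a = (rₚ + rₐ)/2 = (9.31559e+09 + 6.32359e+10)/2 ≈ 3.628e+10 m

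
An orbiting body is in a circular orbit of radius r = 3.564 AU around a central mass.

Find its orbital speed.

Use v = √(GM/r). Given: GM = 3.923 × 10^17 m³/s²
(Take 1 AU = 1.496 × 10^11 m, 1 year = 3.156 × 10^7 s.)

Convert to SI: r = 3.564 AU = 5.33174e+11 m.
For a circular orbit, gravity supplies the centripetal force, so v = √(GM / r).
v = √(3.923e+17 / 5.33174e+11) m/s ≈ 857.8 m/s = 0.181 AU/year.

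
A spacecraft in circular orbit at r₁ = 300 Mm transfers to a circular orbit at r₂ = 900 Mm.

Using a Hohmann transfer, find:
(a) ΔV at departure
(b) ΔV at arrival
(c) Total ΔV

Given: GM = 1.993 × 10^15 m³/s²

Convert to SI: r₁ = 300 Mm = 3e+08 m; r₂ = 900 Mm = 9e+08 m.
Transfer semi-major axis: a_t = (r₁ + r₂)/2 = (3e+08 + 9e+08)/2 = 6e+08 m.
Circular speeds: v₁ = √(GM/r₁) = 2577.47 m/s, v₂ = √(GM/r₂) = 1488.1 m/s.
Transfer speeds (vis-viva v² = GM(2/r − 1/a_t)): v₁ᵗ = 3156.74 m/s, v₂ᵗ = 1052.25 m/s.
(a) ΔV₁ = |v₁ᵗ − v₁| ≈ 579.3 m/s = 579.3 m/s.
(b) ΔV₂ = |v₂ − v₂ᵗ| ≈ 435.9 m/s = 435.9 m/s.
(c) ΔV_total = ΔV₁ + ΔV₂ ≈ 1015 m/s = 1.015 km/s.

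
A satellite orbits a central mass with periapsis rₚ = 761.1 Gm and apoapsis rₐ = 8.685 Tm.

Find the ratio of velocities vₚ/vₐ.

Convert to SI: rₚ = 761.1 Gm = 7.611e+11 m; rₐ = 8.685 Tm = 8.685e+12 m.
Conservation of angular momentum gives rₚvₚ = rₐvₐ, so vₚ/vₐ = rₐ/rₚ.
vₚ/vₐ = 8.685e+12 / 7.611e+11 ≈ 11.41.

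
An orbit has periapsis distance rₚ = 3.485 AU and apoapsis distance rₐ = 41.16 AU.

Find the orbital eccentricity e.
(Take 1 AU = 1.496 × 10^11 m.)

Convert to SI: rₚ = 3.485 AU = 5.21356e+11 m; rₐ = 41.16 AU = 6.15754e+12 m.
e = (rₐ − rₚ) / (rₐ + rₚ).
e = (6.15754e+12 − 5.21356e+11) / (6.15754e+12 + 5.21356e+11) = 5.63618e+12 / 6.67889e+12 ≈ 0.8439.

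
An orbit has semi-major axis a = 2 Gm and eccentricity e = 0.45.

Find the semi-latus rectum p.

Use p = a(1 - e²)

Convert to SI: a = 2 Gm = 2e+09 m.
p = a (1 − e²).
p = 2e+09 · (1 − (0.45)²) = 2e+09 · 0.7975 ≈ 1.595e+09 m = 1.595 Gm.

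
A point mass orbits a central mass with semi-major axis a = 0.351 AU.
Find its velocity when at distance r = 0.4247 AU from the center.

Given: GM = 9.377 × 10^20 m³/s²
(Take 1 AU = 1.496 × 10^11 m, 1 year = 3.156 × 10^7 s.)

Convert to SI: a = 0.351 AU = 5.25096e+10 m; r = 0.4247 AU = 6.35351e+10 m.
Vis-viva: v = √(GM · (2/r − 1/a)).
2/r − 1/a = 2/6.35351e+10 − 1/5.25096e+10 = 1.24345e-11 m⁻¹.
v = √(9.377e+20 · 1.24345e-11) m/s ≈ 1.08e+05 m/s = 22.78 AU/year.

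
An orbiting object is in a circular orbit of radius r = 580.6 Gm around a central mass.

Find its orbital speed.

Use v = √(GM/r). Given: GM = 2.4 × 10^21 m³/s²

Convert to SI: r = 580.6 Gm = 5.806e+11 m.
For a circular orbit, gravity supplies the centripetal force, so v = √(GM / r).
v = √(2.4e+21 / 5.806e+11) m/s ≈ 6.429e+04 m/s = 64.29 km/s.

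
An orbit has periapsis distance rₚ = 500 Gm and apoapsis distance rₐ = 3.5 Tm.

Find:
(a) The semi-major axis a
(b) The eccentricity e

Convert to SI: rₚ = 500 Gm = 5e+11 m; rₐ = 3.5 Tm = 3.5e+12 m.
(a) a = (rₚ + rₐ) / 2 = (5e+11 + 3.5e+12) / 2 ≈ 2e+12 m = 2 Tm.
(b) e = (rₐ − rₚ) / (rₐ + rₚ) = (3.5e+12 − 5e+11) / (3.5e+12 + 5e+11) ≈ 0.75.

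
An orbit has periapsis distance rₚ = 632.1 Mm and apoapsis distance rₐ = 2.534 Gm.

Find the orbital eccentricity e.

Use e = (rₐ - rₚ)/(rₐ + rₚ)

Convert to SI: rₚ = 632.1 Mm = 6.321e+08 m; rₐ = 2.534 Gm = 2.534e+09 m.
e = (rₐ − rₚ) / (rₐ + rₚ).
e = (2.534e+09 − 6.321e+08) / (2.534e+09 + 6.321e+08) = 1.9019e+09 / 3.1661e+09 ≈ 0.6007.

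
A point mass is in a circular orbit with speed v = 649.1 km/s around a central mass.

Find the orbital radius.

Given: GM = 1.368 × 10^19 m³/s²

Convert to SI: v = 649.1 km/s = 649100 m/s.
For a circular orbit, v² = GM / r, so r = GM / v².
r = 1.368e+19 / (649100)² m ≈ 3.247e+07 m = 32.47 Mm.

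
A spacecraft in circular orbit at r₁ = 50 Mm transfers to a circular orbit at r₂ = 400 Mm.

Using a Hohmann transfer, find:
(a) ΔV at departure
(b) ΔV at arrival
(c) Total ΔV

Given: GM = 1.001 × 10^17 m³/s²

Convert to SI: r₁ = 50 Mm = 5e+07 m; r₂ = 400 Mm = 4e+08 m.
Transfer semi-major axis: a_t = (r₁ + r₂)/2 = (5e+07 + 4e+08)/2 = 2.25e+08 m.
Circular speeds: v₁ = √(GM/r₁) = 44743.7 m/s, v₂ = √(GM/r₂) = 15819.3 m/s.
Transfer speeds (vis-viva v² = GM(2/r − 1/a_t)): v₁ᵗ = 59658.3 m/s, v₂ᵗ = 7457.29 m/s.
(a) ΔV₁ = |v₁ᵗ − v₁| ≈ 1.491e+04 m/s = 14.91 km/s.
(b) ΔV₂ = |v₂ − v₂ᵗ| ≈ 8362 m/s = 8.362 km/s.
(c) ΔV_total = ΔV₁ + ΔV₂ ≈ 2.328e+04 m/s = 23.28 km/s.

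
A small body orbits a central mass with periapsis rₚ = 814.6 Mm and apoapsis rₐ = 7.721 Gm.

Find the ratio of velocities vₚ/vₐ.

Convert to SI: rₚ = 814.6 Mm = 8.146e+08 m; rₐ = 7.721 Gm = 7.721e+09 m.
Conservation of angular momentum gives rₚvₚ = rₐvₐ, so vₚ/vₐ = rₐ/rₚ.
vₚ/vₐ = 7.721e+09 / 8.146e+08 ≈ 9.478.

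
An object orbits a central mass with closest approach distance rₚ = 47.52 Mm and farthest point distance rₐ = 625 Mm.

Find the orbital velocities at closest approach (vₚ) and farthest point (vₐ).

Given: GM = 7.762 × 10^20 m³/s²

Convert to SI: rₚ = 47.52 Mm = 4.752e+07 m; rₐ = 625 Mm = 6.25e+08 m.
Use the vis-viva equation v² = GM(2/r − 1/a) with a = (rₚ + rₐ)/2 = (4.752e+07 + 6.25e+08)/2 = 3.3626e+08 m.
vₚ = √(GM · (2/rₚ − 1/a)) = √(7.762e+20 · (2/4.752e+07 − 1/3.3626e+08)) m/s ≈ 5.51e+06 m/s = 5510 km/s.
vₐ = √(GM · (2/rₐ − 1/a)) = √(7.762e+20 · (2/6.25e+08 − 1/3.3626e+08)) m/s ≈ 4.189e+05 m/s = 418.9 km/s.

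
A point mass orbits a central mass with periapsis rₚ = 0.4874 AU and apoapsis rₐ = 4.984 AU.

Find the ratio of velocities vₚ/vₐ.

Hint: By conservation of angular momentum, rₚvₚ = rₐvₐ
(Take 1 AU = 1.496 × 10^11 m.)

Convert to SI: rₚ = 0.4874 AU = 7.2915e+10 m; rₐ = 4.984 AU = 7.45606e+11 m.
Conservation of angular momentum gives rₚvₚ = rₐvₐ, so vₚ/vₐ = rₐ/rₚ.
vₚ/vₐ = 7.45606e+11 / 7.2915e+10 ≈ 10.23.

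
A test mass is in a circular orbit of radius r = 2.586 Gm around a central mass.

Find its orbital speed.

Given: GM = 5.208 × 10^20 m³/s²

Convert to SI: r = 2.586 Gm = 2.586e+09 m.
For a circular orbit, gravity supplies the centripetal force, so v = √(GM / r).
v = √(5.208e+20 / 2.586e+09) m/s ≈ 4.488e+05 m/s = 448.8 km/s.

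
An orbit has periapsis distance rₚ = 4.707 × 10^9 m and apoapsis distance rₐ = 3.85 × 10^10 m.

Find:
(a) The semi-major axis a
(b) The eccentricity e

(a) a = (rₚ + rₐ) / 2 = (4.707e+09 + 3.85e+10) / 2 ≈ 2.16e+10 m = 2.16 × 10^10 m.
(b) e = (rₐ − rₚ) / (rₐ + rₚ) = (3.85e+10 − 4.707e+09) / (3.85e+10 + 4.707e+09) ≈ 0.7821.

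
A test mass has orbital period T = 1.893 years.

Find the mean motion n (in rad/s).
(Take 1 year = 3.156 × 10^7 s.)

Convert to SI: T = 1.893 years = 5.97431e+07 s.
n = 2π / T.
n = 2π / 5.97431e+07 s ≈ 1.052e-07 rad/s.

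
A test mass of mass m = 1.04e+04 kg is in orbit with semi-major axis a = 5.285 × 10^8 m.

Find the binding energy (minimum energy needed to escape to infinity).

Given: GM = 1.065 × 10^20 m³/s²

Total orbital energy is E = −GMm/(2a); binding energy is E_bind = −E = GMm/(2a).
E_bind = 1.065e+20 · 1.04e+04 / (2 · 5.285e+08) J ≈ 1.048e+15 J = 1.048 PJ.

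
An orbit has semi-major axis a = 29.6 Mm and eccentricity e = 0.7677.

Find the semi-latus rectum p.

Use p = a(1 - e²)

Convert to SI: a = 29.6 Mm = 2.96e+07 m.
p = a (1 − e²).
p = 2.96e+07 · (1 − (0.7677)²) = 2.96e+07 · 0.410637 ≈ 1.215e+07 m = 12.15 Mm.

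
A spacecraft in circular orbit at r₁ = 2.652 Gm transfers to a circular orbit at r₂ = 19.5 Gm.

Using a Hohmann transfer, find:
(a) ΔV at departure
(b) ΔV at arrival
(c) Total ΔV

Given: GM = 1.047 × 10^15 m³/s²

Convert to SI: r₁ = 2.652 Gm = 2.652e+09 m; r₂ = 19.5 Gm = 1.95e+10 m.
Transfer semi-major axis: a_t = (r₁ + r₂)/2 = (2.652e+09 + 1.95e+10)/2 = 1.1076e+10 m.
Circular speeds: v₁ = √(GM/r₁) = 628.328 m/s, v₂ = √(GM/r₂) = 231.716 m/s.
Transfer speeds (vis-viva v² = GM(2/r − 1/a_t)): v₁ᵗ = 833.705 m/s, v₂ᵗ = 113.384 m/s.
(a) ΔV₁ = |v₁ᵗ − v₁| ≈ 205.4 m/s = 205.4 m/s.
(b) ΔV₂ = |v₂ − v₂ᵗ| ≈ 118.3 m/s = 118.3 m/s.
(c) ΔV_total = ΔV₁ + ΔV₂ ≈ 323.7 m/s = 323.7 m/s.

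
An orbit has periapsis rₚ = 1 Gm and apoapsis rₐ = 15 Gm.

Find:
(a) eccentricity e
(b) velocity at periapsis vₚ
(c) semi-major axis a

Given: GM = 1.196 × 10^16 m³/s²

Convert to SI: rₚ = 1 Gm = 1e+09 m; rₐ = 15 Gm = 1.5e+10 m.
(a) e = (rₐ − rₚ)/(rₐ + rₚ) = (1.5e+10 − 1e+09)/(1.5e+10 + 1e+09) ≈ 0.875
(b) With a = (rₚ + rₐ)/2 = 8e+09 m, vₚ = √(GM (2/rₚ − 1/a)) = √(1.196e+16 · (2/1e+09 − 1/8e+09)) m/s ≈ 4736 m/s
(c) a = (rₚ + rₐ)/2 = (1e+09 + 1.5e+10)/2 ≈ 8e+09 m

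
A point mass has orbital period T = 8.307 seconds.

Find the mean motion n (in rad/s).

n = 2π / T.
n = 2π / 8.307 s ≈ 0.7564 rad/s.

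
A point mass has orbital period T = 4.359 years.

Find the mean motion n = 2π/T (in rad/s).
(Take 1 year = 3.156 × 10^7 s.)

Convert to SI: T = 4.359 years = 1.3757e+08 s.
n = 2π / T.
n = 2π / 1.3757e+08 s ≈ 4.567e-08 rad/s.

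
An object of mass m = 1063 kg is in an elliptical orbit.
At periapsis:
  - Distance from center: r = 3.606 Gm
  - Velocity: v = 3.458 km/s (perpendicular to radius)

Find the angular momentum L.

Convert to SI: r = 3.606 Gm = 3.606e+09 m; v = 3.458 km/s = 3458 m/s.
Since v is perpendicular to r, L = m · v · r.
L = 1063 · 3458 · 3.606e+09 kg·m²/s ≈ 1.326e+16 kg·m²/s.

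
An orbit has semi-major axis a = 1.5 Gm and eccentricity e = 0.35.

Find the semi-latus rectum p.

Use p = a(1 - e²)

Convert to SI: a = 1.5 Gm = 1.5e+09 m.
p = a (1 − e²).
p = 1.5e+09 · (1 − (0.35)²) = 1.5e+09 · 0.8775 ≈ 1.316e+09 m = 1.316 Gm.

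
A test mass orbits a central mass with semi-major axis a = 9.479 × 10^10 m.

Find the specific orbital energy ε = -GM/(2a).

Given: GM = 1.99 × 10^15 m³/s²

ε = −GM / (2a).
ε = −1.99e+15 / (2 · 9.479e+10) J/kg ≈ -1.05e+04 J/kg = -10.5 kJ/kg.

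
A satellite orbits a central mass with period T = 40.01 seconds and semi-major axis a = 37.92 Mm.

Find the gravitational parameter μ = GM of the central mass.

Convert to SI: a = 37.92 Mm = 3.792e+07 m.
GM = 4π² · a³ / T².
GM = 4π² · (3.792e+07)³ / (40.01)² m³/s² ≈ 1.345e+21 m³/s² = 1.345 × 10^21 m³/s².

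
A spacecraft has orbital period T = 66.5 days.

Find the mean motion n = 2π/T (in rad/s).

Convert to SI: T = 66.5 days = 5.7456e+06 s.
n = 2π / T.
n = 2π / 5.7456e+06 s ≈ 1.094e-06 rad/s.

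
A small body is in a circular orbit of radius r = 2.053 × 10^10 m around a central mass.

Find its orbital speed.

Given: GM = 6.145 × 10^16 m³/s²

For a circular orbit, gravity supplies the centripetal force, so v = √(GM / r).
v = √(6.145e+16 / 2.053e+10) m/s ≈ 1730 m/s = 1.73 km/s.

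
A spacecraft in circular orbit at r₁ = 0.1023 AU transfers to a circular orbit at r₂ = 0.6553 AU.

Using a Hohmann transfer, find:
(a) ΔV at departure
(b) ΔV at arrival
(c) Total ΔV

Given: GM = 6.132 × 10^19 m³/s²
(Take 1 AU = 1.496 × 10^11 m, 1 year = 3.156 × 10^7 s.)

Convert to SI: r₁ = 0.1023 AU = 1.53041e+10 m; r₂ = 0.6553 AU = 9.80329e+10 m.
Transfer semi-major axis: a_t = (r₁ + r₂)/2 = (1.53041e+10 + 9.80329e+10)/2 = 5.66685e+10 m.
Circular speeds: v₁ = √(GM/r₁) = 63299.1 m/s, v₂ = √(GM/r₂) = 25010.1 m/s.
Transfer speeds (vis-viva v² = GM(2/r − 1/a_t)): v₁ᵗ = 83255.4 m/s, v₂ᵗ = 12997.1 m/s.
(a) ΔV₁ = |v₁ᵗ − v₁| ≈ 1.996e+04 m/s = 4.21 AU/year.
(b) ΔV₂ = |v₂ − v₂ᵗ| ≈ 1.201e+04 m/s = 2.534 AU/year.
(c) ΔV_total = ΔV₁ + ΔV₂ ≈ 3.197e+04 m/s = 6.744 AU/year.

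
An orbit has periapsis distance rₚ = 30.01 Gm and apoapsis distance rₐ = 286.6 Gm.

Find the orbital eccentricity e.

Convert to SI: rₚ = 30.01 Gm = 3.001e+10 m; rₐ = 286.6 Gm = 2.866e+11 m.
e = (rₐ − rₚ) / (rₐ + rₚ).
e = (2.866e+11 − 3.001e+10) / (2.866e+11 + 3.001e+10) = 2.5659e+11 / 3.1661e+11 ≈ 0.8104.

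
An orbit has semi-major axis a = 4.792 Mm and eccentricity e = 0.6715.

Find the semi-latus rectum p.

Convert to SI: a = 4.792 Mm = 4.792e+06 m.
p = a (1 − e²).
p = 4.792e+06 · (1 − (0.6715)²) = 4.792e+06 · 0.549088 ≈ 2.631e+06 m = 2.631 Mm.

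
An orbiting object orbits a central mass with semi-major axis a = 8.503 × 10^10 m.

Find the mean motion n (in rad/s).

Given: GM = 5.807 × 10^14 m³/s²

n = √(GM / a³).
n = √(5.807e+14 / (8.503e+10)³) rad/s ≈ 9.719e-10 rad/s.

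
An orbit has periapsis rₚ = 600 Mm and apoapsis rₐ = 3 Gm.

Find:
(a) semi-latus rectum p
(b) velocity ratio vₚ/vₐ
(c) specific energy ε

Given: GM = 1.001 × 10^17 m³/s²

Convert to SI: rₚ = 600 Mm = 6e+08 m; rₐ = 3 Gm = 3e+09 m.
(a) From a = (rₚ + rₐ)/2 = 1.8e+09 m and e = (rₐ − rₚ)/(rₐ + rₚ) = 0.666667, p = a(1 − e²) = 1.8e+09 · (1 − (0.666667)²) ≈ 1e+09 m
(b) Conservation of angular momentum (rₚvₚ = rₐvₐ) gives vₚ/vₐ = rₐ/rₚ = 3e+09/6e+08 ≈ 5
(c) With a = (rₚ + rₐ)/2 = 1.8e+09 m, ε = −GM/(2a) = −1.001e+17/(2 · 1.8e+09) J/kg ≈ -2.781e+07 J/kg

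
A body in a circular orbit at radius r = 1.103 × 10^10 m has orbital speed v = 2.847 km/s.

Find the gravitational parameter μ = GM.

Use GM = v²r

Convert to SI: v = 2.847 km/s = 2847 m/s.
For a circular orbit v² = GM/r, so GM = v² · r.
GM = (2847)² · 1.103e+10 m³/s² ≈ 8.94e+16 m³/s² = 8.94 × 10^16 m³/s².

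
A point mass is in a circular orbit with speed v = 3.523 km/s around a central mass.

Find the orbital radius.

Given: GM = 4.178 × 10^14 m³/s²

Convert to SI: v = 3.523 km/s = 3523 m/s.
For a circular orbit, v² = GM / r, so r = GM / v².
r = 4.178e+14 / (3523)² m ≈ 3.366e+07 m = 33.66 Mm.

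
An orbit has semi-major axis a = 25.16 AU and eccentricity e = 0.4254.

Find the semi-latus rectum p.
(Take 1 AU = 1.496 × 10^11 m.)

Convert to SI: a = 25.16 AU = 3.76394e+12 m.
p = a (1 − e²).
p = 3.76394e+12 · (1 − (0.4254)²) = 3.76394e+12 · 0.819035 ≈ 3.083e+12 m = 20.61 AU.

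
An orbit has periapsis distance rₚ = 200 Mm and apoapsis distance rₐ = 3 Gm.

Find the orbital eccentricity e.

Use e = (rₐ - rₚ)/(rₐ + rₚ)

Convert to SI: rₚ = 200 Mm = 2e+08 m; rₐ = 3 Gm = 3e+09 m.
e = (rₐ − rₚ) / (rₐ + rₚ).
e = (3e+09 − 2e+08) / (3e+09 + 2e+08) = 2.8e+09 / 3.2e+09 ≈ 0.875.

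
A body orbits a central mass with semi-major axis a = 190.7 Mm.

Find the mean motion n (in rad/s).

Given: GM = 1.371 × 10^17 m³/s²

Convert to SI: a = 190.7 Mm = 1.907e+08 m.
n = √(GM / a³).
n = √(1.371e+17 / (1.907e+08)³) rad/s ≈ 0.0001406 rad/s.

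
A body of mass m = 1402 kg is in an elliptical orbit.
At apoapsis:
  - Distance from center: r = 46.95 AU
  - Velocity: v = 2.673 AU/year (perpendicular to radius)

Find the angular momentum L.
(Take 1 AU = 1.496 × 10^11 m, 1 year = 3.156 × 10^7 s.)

Convert to SI: r = 46.95 AU = 7.02372e+12 m; v = 2.673 AU/year = 12670.5 m/s.
Since v is perpendicular to r, L = m · v · r.
L = 1402 · 12670.5 · 7.02372e+12 kg·m²/s ≈ 1.248e+20 kg·m²/s.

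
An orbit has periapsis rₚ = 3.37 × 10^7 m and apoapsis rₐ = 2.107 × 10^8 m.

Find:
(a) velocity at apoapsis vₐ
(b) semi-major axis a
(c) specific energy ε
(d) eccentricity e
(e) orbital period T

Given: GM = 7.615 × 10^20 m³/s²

(a) With a = (rₚ + rₐ)/2 = 1.222e+08 m, vₐ = √(GM (2/rₐ − 1/a)) = √(7.615e+20 · (2/2.107e+08 − 1/1.222e+08)) m/s ≈ 9.983e+05 m/s
(b) a = (rₚ + rₐ)/2 = (3.37e+07 + 2.107e+08)/2 ≈ 1.222e+08 m
(c) With a = (rₚ + rₐ)/2 = 1.222e+08 m, ε = −GM/(2a) = −7.615e+20/(2 · 1.222e+08) J/kg ≈ -3.116e+12 J/kg
(d) e = (rₐ − rₚ)/(rₐ + rₚ) = (2.107e+08 − 3.37e+07)/(2.107e+08 + 3.37e+07) ≈ 0.7242
(e) With a = (rₚ + rₐ)/2 = 1.222e+08 m, T = 2π √(a³/GM) = 2π √((1.222e+08)³/7.615e+20) s ≈ 307.6 s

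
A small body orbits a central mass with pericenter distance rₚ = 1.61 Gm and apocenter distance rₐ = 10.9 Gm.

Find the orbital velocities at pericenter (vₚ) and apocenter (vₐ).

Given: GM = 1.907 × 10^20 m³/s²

Convert to SI: rₚ = 1.61 Gm = 1.61e+09 m; rₐ = 10.9 Gm = 1.09e+10 m.
Use the vis-viva equation v² = GM(2/r − 1/a) with a = (rₚ + rₐ)/2 = (1.61e+09 + 1.09e+10)/2 = 6.255e+09 m.
vₚ = √(GM · (2/rₚ − 1/a)) = √(1.907e+20 · (2/1.61e+09 − 1/6.255e+09)) m/s ≈ 4.543e+05 m/s = 454.3 km/s.
vₐ = √(GM · (2/rₐ − 1/a)) = √(1.907e+20 · (2/1.09e+10 − 1/6.255e+09)) m/s ≈ 6.711e+04 m/s = 67.11 km/s.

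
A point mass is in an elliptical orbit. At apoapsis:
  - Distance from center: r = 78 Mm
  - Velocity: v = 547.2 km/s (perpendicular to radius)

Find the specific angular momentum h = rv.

Convert to SI: r = 78 Mm = 7.8e+07 m; v = 547.2 km/s = 547200 m/s.
With v perpendicular to r, h = r · v.
h = 7.8e+07 · 547200 m²/s ≈ 4.268e+13 m²/s.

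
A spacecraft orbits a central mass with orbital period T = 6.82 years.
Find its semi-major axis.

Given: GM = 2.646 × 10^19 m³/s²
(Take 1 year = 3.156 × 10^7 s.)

Convert to SI: T = 6.82 years = 2.15239e+08 s.
Invert Kepler's third law: a = (GM · T² / (4π²))^(1/3).
Substituting T = 2.15239e+08 s and GM = 2.646e+19 m³/s²:
a = (2.646e+19 · (2.15239e+08)² / (4π²))^(1/3) m
a ≈ 3.143e+11 m = 314.3 Gm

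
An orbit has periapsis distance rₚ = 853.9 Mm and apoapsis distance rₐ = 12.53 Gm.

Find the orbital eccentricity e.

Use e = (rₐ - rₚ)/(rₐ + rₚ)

Convert to SI: rₚ = 853.9 Mm = 8.539e+08 m; rₐ = 12.53 Gm = 1.253e+10 m.
e = (rₐ − rₚ) / (rₐ + rₚ).
e = (1.253e+10 − 8.539e+08) / (1.253e+10 + 8.539e+08) = 1.16761e+10 / 1.33839e+10 ≈ 0.8724.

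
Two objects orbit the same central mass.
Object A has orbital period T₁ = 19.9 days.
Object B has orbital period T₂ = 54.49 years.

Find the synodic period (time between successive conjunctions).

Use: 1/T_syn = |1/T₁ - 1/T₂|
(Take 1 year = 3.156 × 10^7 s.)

Convert to SI: T₁ = 19.9 days = 1.71936e+06 s; T₂ = 54.49 years = 1.7197e+09 s.
T_syn = |T₁ · T₂ / (T₁ − T₂)|.
T_syn = |1.71936e+06 · 1.7197e+09 / (1.71936e+06 − 1.7197e+09)| s ≈ 1.721e+06 s = 19.92 days.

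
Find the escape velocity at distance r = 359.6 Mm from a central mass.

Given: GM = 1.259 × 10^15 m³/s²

Convert to SI: r = 359.6 Mm = 3.596e+08 m.
Escape velocity comes from setting total energy to zero: ½v² − GM/r = 0 ⇒ v_esc = √(2GM / r).
v_esc = √(2 · 1.259e+15 / 3.596e+08) m/s ≈ 2646 m/s = 2.646 km/s.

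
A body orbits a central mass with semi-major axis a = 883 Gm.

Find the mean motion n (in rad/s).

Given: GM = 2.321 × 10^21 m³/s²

Convert to SI: a = 883 Gm = 8.83e+11 m.
n = √(GM / a³).
n = √(2.321e+21 / (8.83e+11)³) rad/s ≈ 5.806e-08 rad/s.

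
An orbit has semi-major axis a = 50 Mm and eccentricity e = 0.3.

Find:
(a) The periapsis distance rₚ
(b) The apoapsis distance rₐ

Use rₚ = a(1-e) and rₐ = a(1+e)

Convert to SI: a = 50 Mm = 5e+07 m.
(a) rₚ = a(1 − e) = 5e+07 · (1 − 0.3) = 5e+07 · 0.7 ≈ 3.5e+07 m = 35 Mm.
(b) rₐ = a(1 + e) = 5e+07 · (1 + 0.3) = 5e+07 · 1.3 ≈ 6.5e+07 m = 65 Mm.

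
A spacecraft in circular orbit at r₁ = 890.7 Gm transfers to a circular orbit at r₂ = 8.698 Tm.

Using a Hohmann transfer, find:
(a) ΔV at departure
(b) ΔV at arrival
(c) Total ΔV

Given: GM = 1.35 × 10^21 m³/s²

Convert to SI: r₁ = 890.7 Gm = 8.907e+11 m; r₂ = 8.698 Tm = 8.698e+12 m.
Transfer semi-major axis: a_t = (r₁ + r₂)/2 = (8.907e+11 + 8.698e+12)/2 = 4.79435e+12 m.
Circular speeds: v₁ = √(GM/r₁) = 38931.5 m/s, v₂ = √(GM/r₂) = 12458.3 m/s.
Transfer speeds (vis-viva v² = GM(2/r − 1/a_t)): v₁ᵗ = 52438 m/s, v₂ᵗ = 5369.8 m/s.
(a) ΔV₁ = |v₁ᵗ − v₁| ≈ 1.351e+04 m/s = 13.51 km/s.
(b) ΔV₂ = |v₂ − v₂ᵗ| ≈ 7088 m/s = 7.088 km/s.
(c) ΔV_total = ΔV₁ + ΔV₂ ≈ 2.059e+04 m/s = 20.59 km/s.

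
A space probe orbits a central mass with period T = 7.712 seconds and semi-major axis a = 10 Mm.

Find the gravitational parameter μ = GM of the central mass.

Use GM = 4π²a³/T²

Convert to SI: a = 10 Mm = 1e+07 m.
GM = 4π² · a³ / T².
GM = 4π² · (1e+07)³ / (7.712)² m³/s² ≈ 6.638e+20 m³/s² = 6.638 × 10^20 m³/s².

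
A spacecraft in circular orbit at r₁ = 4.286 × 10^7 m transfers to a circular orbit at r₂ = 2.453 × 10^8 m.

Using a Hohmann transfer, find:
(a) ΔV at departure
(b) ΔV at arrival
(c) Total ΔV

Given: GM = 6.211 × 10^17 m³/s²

Transfer semi-major axis: a_t = (r₁ + r₂)/2 = (4.286e+07 + 2.453e+08)/2 = 1.4408e+08 m.
Circular speeds: v₁ = √(GM/r₁) = 120380 m/s, v₂ = √(GM/r₂) = 50319 m/s.
Transfer speeds (vis-viva v² = GM(2/r − 1/a_t)): v₁ᵗ = 157073 m/s, v₂ᵗ = 27444.6 m/s.
(a) ΔV₁ = |v₁ᵗ − v₁| ≈ 3.669e+04 m/s = 36.69 km/s.
(b) ΔV₂ = |v₂ − v₂ᵗ| ≈ 2.287e+04 m/s = 22.87 km/s.
(c) ΔV_total = ΔV₁ + ΔV₂ ≈ 5.957e+04 m/s = 59.57 km/s.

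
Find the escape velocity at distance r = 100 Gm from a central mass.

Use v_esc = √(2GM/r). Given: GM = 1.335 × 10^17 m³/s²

Convert to SI: r = 100 Gm = 1e+11 m.
Escape velocity comes from setting total energy to zero: ½v² − GM/r = 0 ⇒ v_esc = √(2GM / r).
v_esc = √(2 · 1.335e+17 / 1e+11) m/s ≈ 1634 m/s = 1.634 km/s.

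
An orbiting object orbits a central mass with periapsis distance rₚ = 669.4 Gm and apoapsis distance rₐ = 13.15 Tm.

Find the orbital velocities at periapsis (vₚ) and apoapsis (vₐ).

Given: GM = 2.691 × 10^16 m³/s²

Convert to SI: rₚ = 669.4 Gm = 6.694e+11 m; rₐ = 13.15 Tm = 1.315e+13 m.
Use the vis-viva equation v² = GM(2/r − 1/a) with a = (rₚ + rₐ)/2 = (6.694e+11 + 1.315e+13)/2 = 6.9097e+12 m.
vₚ = √(GM · (2/rₚ − 1/a)) = √(2.691e+16 · (2/6.694e+11 − 1/6.9097e+12)) m/s ≈ 276.6 m/s = 276.6 m/s.
vₐ = √(GM · (2/rₐ − 1/a)) = √(2.691e+16 · (2/1.315e+13 − 1/6.9097e+12)) m/s ≈ 14.08 m/s = 14.08 m/s.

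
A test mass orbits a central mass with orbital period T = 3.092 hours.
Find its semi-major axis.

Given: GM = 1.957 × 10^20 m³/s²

Convert to SI: T = 3.092 hours = 11131.2 s.
Invert Kepler's third law: a = (GM · T² / (4π²))^(1/3).
Substituting T = 11131.2 s and GM = 1.957e+20 m³/s²:
a = (1.957e+20 · (11131.2)² / (4π²))^(1/3) m
a ≈ 8.5e+08 m = 850 Mm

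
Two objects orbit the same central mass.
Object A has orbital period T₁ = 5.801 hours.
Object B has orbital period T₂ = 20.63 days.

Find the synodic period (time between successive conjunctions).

Convert to SI: T₁ = 5.801 hours = 20883.6 s; T₂ = 20.63 days = 1.78243e+06 s.
T_syn = |T₁ · T₂ / (T₁ − T₂)|.
T_syn = |20883.6 · 1.78243e+06 / (20883.6 − 1.78243e+06)| s ≈ 2.113e+04 s = 5.87 hours.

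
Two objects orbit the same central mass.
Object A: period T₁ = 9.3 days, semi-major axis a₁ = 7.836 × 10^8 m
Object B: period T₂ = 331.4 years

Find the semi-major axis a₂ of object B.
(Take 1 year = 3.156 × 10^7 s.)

Convert to SI: T₁ = 9.3 days = 803520 s; T₂ = 331.4 years = 1.0459e+10 s.
Kepler's third law: (T₁/T₂)² = (a₁/a₂)³ ⇒ a₂ = a₁ · (T₂/T₁)^(2/3).
T₂/T₁ = 1.0459e+10 / 803520 = 13016.5.
a₂ = 7.836e+08 · (13016.5)^(2/3) m ≈ 4.336e+11 m = 4.336 × 10^11 m.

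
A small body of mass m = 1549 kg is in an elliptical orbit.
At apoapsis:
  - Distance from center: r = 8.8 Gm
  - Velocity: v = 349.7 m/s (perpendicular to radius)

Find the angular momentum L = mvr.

Convert to SI: r = 8.8 Gm = 8.8e+09 m.
Since v is perpendicular to r, L = m · v · r.
L = 1549 · 349.7 · 8.8e+09 kg·m²/s ≈ 4.767e+15 kg·m²/s.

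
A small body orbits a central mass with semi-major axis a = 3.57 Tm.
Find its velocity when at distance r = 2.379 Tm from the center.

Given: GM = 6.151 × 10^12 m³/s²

Convert to SI: a = 3.57 Tm = 3.57e+12 m; r = 2.379 Tm = 2.379e+12 m.
Vis-viva: v = √(GM · (2/r − 1/a)).
2/r − 1/a = 2/2.379e+12 − 1/3.57e+12 = 5.60577e-13 m⁻¹.
v = √(6.151e+12 · 5.60577e-13) m/s ≈ 1.857 m/s = 1.857 m/s.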